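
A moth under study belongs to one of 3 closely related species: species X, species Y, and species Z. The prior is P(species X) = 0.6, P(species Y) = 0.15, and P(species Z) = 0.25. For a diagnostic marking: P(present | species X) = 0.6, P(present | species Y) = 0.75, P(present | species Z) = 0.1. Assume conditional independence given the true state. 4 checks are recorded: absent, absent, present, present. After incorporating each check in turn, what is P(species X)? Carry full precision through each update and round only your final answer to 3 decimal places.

0.826

Apply Bayes' rule sequentially, carrying P(species X) forward.
After 'absent': normaliser = 0.4·0.6000 + 0.25·0.1500 + 0.9·0.2500; P(species X) ≈ 0.4776, P(species Y) ≈ 0.0746, P(species Z) ≈ 0.4478
After 'absent': normaliser = 0.4·0.4776 + 0.25·0.0746 + 0.9·0.4478; P(species X) ≈ 0.3118, P(species Y) ≈ 0.0305, P(species Z) ≈ 0.6577
After 'present': normaliser = 0.6·0.3118 + 0.75·0.0305 + 0.1·0.6577; P(species X) ≈ 0.6786, P(species Y) ≈ 0.0828, P(species Z) ≈ 0.2386
After 'present': normaliser = 0.6·0.6786 + 0.75·0.0828 + 0.1·0.2386; P(species X) ≈ 0.8256, P(species Y) ≈ 0.1260, P(species Z) ≈ 0.0484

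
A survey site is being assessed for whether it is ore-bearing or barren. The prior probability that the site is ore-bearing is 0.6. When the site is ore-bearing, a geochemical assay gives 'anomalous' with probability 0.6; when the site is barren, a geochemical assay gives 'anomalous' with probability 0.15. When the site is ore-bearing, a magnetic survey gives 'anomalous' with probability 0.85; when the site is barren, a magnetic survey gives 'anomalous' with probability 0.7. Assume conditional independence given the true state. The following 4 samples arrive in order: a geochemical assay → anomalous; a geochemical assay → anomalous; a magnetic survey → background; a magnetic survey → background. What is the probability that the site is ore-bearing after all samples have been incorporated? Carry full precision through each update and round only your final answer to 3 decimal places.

0.857

After a geochemical assay='anomalous': P(ore) = 0.6·0.6000 / (0.6·0.6000 + 0.15·0.4000) ≈ 0.8571
After a geochemical assay='anomalous': P(ore) = 0.6·0.8571 / (0.6·0.8571 + 0.15·0.1429) ≈ 0.9600
After a magnetic survey='background': P(ore) = 0.15·0.9600 / (0.15·0.9600 + 0.3·0.0400) ≈ 0.9231
After a magnetic survey='background': P(ore) = 0.15·0.9231 / (0.15·0.9231 + 0.3·0.0769) ≈ 0.8571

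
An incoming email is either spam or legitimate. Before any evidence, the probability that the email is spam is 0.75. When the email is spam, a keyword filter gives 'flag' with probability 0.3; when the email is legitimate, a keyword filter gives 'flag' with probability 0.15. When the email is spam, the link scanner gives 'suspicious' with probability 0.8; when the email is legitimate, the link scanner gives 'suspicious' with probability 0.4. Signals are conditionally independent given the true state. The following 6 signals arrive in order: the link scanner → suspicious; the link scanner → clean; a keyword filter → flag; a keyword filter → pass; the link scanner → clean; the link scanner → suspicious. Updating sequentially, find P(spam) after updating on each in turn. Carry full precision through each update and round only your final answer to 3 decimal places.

Apply Bayes' rule sequentially, carrying P(spam) forward.
After the link scanner='suspicious': P(spam) = 0.8·0.7500 / (0.8·0.7500 + 0.4·0.2500) ≈ 0.8571
After the link scanner='clean': P(spam) = 0.2·0.8571 / (0.2·0.8571 + 0.6·0.1429) ≈ 0.6667
After a keyword filter='flag': P(spam) = 0.3·0.6667 / (0.3·0.6667 + 0.15·0.3333) ≈ 0.8000
After a keyword filter='pass': P(spam) = 0.7·0.8000 / (0.7·0.8000 + 0.85·0.2000) ≈ 0.7671
After the link scanner='clean': P(spam) = 0.2·0.7671 / (0.2·0.7671 + 0.6·0.2329) ≈ 0.5234
After the link scanner='suspicious': P(spam) = 0.8·0.5234 / (0.8·0.5234 + 0.4·0.4766) ≈ 0.6871

0.687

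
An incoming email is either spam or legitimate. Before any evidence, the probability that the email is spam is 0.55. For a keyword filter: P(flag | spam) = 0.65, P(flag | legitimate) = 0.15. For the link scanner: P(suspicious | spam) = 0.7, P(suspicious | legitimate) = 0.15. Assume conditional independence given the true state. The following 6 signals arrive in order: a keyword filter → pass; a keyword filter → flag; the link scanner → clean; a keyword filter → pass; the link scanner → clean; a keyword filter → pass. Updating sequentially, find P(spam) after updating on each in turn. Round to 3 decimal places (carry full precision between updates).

0.044

After a keyword filter='pass': P(spam) = 0.35·0.5500 / (0.35·0.5500 + 0.85·0.4500) ≈ 0.3348
After a keyword filter='flag': P(spam) = 0.65·0.3348 / (0.65·0.3348 + 0.15·0.6652) ≈ 0.6856
After the link scanner='clean': P(spam) = 0.3·0.6856 / (0.3·0.6856 + 0.85·0.3144) ≈ 0.4349
After a keyword filter='pass': P(spam) = 0.35·0.4349 / (0.35·0.4349 + 0.85·0.5651) ≈ 0.2407
After the link scanner='clean': P(spam) = 0.3·0.2407 / (0.3·0.2407 + 0.85·0.7593) ≈ 0.1006
After a keyword filter='pass': P(spam) = 0.35·0.1006 / (0.35·0.1006 + 0.85·0.8994) ≈ 0.0440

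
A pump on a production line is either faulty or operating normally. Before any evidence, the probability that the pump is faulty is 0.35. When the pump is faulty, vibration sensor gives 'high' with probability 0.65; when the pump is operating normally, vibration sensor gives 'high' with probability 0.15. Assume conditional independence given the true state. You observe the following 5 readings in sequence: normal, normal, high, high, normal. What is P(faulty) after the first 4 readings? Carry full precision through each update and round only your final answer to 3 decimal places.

After 'normal': P(faulty) = 0.35·0.3500 / (0.35·0.3500 + 0.85·0.6500) ≈ 0.1815
After 'normal': P(faulty) = 0.35·0.1815 / (0.35·0.1815 + 0.85·0.8185) ≈ 0.0837
After 'high': P(faulty) = 0.65·0.0837 / (0.65·0.0837 + 0.15·0.9163) ≈ 0.2835
After 'high': P(faulty) = 0.65·0.2835 / (0.65·0.2835 + 0.15·0.7165) ≈ 0.6316

0.632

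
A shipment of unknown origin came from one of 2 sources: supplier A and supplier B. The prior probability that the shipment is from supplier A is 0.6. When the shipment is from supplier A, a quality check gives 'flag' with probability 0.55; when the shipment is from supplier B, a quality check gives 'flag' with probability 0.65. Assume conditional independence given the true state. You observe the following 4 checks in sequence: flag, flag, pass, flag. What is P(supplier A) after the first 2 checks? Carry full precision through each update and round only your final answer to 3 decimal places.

0.518

Apply Bayes' rule sequentially, carrying P(supplier A) forward.
After 'flag': P(supplier A) = 0.55·0.6000 / (0.55·0.6000 + 0.65·0.4000) ≈ 0.5593
After 'flag': P(supplier A) = 0.55·0.5593 / (0.55·0.5593 + 0.65·0.4407) ≈ 0.5178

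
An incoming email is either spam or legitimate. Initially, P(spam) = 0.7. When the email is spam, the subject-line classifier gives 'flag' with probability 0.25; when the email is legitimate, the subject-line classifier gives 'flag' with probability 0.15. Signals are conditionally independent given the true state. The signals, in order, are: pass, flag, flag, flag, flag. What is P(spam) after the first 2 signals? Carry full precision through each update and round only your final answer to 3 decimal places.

0.774

Each posterior becomes the prior for the next update.
After 'pass': P(spam) = 0.75·0.7000 / (0.75·0.7000 + 0.85·0.3000) ≈ 0.6731
After 'flag': P(spam) = 0.25·0.6731 / (0.25·0.6731 + 0.15·0.3269) ≈ 0.7743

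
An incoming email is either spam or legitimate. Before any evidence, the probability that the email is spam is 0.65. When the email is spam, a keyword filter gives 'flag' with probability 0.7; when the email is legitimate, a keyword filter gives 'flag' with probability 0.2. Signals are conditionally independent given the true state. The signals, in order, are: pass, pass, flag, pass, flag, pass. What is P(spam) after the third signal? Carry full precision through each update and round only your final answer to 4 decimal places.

After 'pass': P(spam) = 0.3·0.6500 / (0.3·0.6500 + 0.8·0.3500) ≈ 0.4105
After 'pass': P(spam) = 0.3·0.4105 / (0.3·0.4105 + 0.8·0.5895) ≈ 0.2071
After 'flag': P(spam) = 0.7·0.2071 / (0.7·0.2071 + 0.2·0.7929) ≈ 0.4776

0.4776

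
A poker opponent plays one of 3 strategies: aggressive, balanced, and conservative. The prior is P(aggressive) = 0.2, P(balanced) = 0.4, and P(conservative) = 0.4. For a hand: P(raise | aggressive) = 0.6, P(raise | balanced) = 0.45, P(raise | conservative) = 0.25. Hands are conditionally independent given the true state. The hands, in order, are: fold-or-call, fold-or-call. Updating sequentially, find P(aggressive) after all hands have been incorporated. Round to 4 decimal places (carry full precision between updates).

0.0847

After 'fold-or-call': normaliser = 0.4·0.2000 + 0.55·0.4000 + 0.75·0.4000; P(aggressive) ≈ 0.1333, P(balanced) ≈ 0.3667, P(conservative) ≈ 0.5000
After 'fold-or-call': normaliser = 0.4·0.1333 + 0.55·0.3667 + 0.75·0.5000; P(aggressive) ≈ 0.0847, P(balanced) ≈ 0.3201, P(conservative) ≈ 0.5952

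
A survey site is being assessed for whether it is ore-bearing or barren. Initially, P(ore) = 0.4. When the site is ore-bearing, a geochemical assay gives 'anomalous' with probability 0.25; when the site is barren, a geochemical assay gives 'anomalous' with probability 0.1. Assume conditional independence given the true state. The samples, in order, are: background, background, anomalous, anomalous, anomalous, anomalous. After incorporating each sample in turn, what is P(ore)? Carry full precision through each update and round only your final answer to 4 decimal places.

0.9476

After 'background': P(ore) = 0.75·0.4000 / (0.75·0.4000 + 0.9·0.6000) ≈ 0.3571
After 'background': P(ore) = 0.75·0.3571 / (0.75·0.3571 + 0.9·0.6429) ≈ 0.3165
After 'anomalous': P(ore) = 0.25·0.3165 / (0.25·0.3165 + 0.1·0.6835) ≈ 0.5365
After 'anomalous': P(ore) = 0.25·0.5365 / (0.25·0.5365 + 0.1·0.4635) ≈ 0.7432
After 'anomalous': P(ore) = 0.25·0.7432 / (0.25·0.7432 + 0.1·0.2568) ≈ 0.8785
After 'anomalous': P(ore) = 0.25·0.8785 / (0.25·0.8785 + 0.1·0.1215) ≈ 0.9476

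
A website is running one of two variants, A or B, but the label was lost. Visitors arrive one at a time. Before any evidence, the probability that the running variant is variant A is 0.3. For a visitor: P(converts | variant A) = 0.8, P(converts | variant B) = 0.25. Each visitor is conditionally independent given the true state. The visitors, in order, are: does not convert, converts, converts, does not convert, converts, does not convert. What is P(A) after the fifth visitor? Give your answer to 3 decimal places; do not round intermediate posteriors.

0.500

After 'does not convert': P(A) = 0.2·0.3000 / (0.2·0.3000 + 0.75·0.7000) ≈ 0.1026
After 'converts': P(A) = 0.8·0.1026 / (0.8·0.1026 + 0.25·0.8974) ≈ 0.2678
After 'converts': P(A) = 0.8·0.2678 / (0.8·0.2678 + 0.25·0.7322) ≈ 0.5392
After 'does not convert': P(A) = 0.2·0.5392 / (0.2·0.5392 + 0.75·0.4608) ≈ 0.2378
After 'converts': P(A) = 0.8·0.2378 / (0.8·0.2378 + 0.25·0.7622) ≈ 0.4997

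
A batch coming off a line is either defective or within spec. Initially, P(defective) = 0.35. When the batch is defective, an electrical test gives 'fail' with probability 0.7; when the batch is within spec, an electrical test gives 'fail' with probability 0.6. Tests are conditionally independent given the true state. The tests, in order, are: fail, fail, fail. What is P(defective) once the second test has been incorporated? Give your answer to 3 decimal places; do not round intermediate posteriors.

Each posterior becomes the prior for the next update.
After 'fail': P(defective) = 0.7·0.3500 / (0.7·0.3500 + 0.6·0.6500) ≈ 0.3858
After 'fail': P(defective) = 0.7·0.3858 / (0.7·0.3858 + 0.6·0.6142) ≈ 0.4229

0.423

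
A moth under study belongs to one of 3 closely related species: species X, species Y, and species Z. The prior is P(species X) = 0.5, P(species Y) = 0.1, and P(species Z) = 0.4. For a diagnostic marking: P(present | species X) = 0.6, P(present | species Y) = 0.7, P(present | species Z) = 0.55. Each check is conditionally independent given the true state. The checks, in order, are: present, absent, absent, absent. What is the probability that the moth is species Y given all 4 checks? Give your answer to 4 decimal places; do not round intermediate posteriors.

Apply Bayes' rule sequentially, carrying P(species Y) forward.
After 'present': normaliser = 0.6·0.5000 + 0.7·0.1000 + 0.55·0.4000; P(species X) ≈ 0.5085, P(species Y) ≈ 0.1186, P(species Z) ≈ 0.3729
After 'absent': normaliser = 0.4·0.5085 + 0.3·0.1186 + 0.45·0.3729; P(species X) ≈ 0.5000, P(species Y) ≈ 0.0875, P(species Z) ≈ 0.4125
After 'absent': normaliser = 0.4·0.5000 + 0.3·0.0875 + 0.45·0.4125; P(species X) ≈ 0.4856, P(species Y) ≈ 0.0637, P(species Z) ≈ 0.4507
After 'absent': normaliser = 0.4·0.4856 + 0.3·0.0637 + 0.45·0.4507; P(species X) ≈ 0.4667, P(species Y) ≈ 0.0459, P(species Z) ≈ 0.4873

0.0459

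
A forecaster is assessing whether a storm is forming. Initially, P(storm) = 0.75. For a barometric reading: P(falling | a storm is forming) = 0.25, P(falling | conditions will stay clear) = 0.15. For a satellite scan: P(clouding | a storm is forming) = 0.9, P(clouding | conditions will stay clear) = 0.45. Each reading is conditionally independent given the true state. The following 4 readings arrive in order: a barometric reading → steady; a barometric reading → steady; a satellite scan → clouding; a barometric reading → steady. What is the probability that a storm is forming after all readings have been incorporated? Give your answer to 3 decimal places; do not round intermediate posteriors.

Apply Bayes' rule sequentially, carrying P(storm) forward.
After a barometric reading='steady': P(storm) = 0.75·0.7500 / (0.75·0.7500 + 0.85·0.2500) ≈ 0.7258
After a barometric reading='steady': P(storm) = 0.75·0.7258 / (0.75·0.7258 + 0.85·0.2742) ≈ 0.7002
After a satellite scan='clouding': P(storm) = 0.9·0.7002 / (0.9·0.7002 + 0.45·0.2998) ≈ 0.8237
After a barometric reading='steady': P(storm) = 0.75·0.8237 / (0.75·0.8237 + 0.85·0.1763) ≈ 0.8048

0.805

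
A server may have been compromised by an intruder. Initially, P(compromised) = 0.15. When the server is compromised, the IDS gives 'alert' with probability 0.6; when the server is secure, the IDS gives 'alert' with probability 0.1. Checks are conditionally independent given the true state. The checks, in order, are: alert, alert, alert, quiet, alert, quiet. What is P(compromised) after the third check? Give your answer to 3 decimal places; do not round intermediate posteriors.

Each posterior becomes the prior for the next update.
After 'alert': P(compromised) = 0.6·0.1500 / (0.6·0.1500 + 0.1·0.8500) ≈ 0.5143
After 'alert': P(compromised) = 0.6·0.5143 / (0.6·0.5143 + 0.1·0.4857) ≈ 0.8640
After 'alert': P(compromised) = 0.6·0.8640 / (0.6·0.8640 + 0.1·0.1360) ≈ 0.9744

0.974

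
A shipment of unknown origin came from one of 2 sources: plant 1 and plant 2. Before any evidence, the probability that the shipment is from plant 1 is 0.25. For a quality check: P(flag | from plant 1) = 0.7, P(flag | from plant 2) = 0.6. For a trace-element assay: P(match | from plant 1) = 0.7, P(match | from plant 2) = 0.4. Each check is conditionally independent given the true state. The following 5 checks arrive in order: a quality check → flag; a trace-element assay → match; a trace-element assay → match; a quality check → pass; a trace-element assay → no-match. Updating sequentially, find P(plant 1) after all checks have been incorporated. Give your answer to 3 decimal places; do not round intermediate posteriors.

After a quality check='flag': P(plant 1) = 0.7·0.2500 / (0.7·0.2500 + 0.6·0.7500) ≈ 0.2800
After a trace-element assay='match': P(plant 1) = 0.7·0.2800 / (0.7·0.2800 + 0.4·0.7200) ≈ 0.4050
After a trace-element assay='match': P(plant 1) = 0.7·0.4050 / (0.7·0.4050 + 0.4·0.5950) ≈ 0.5436
After a quality check='pass': P(plant 1) = 0.3·0.5436 / (0.3·0.5436 + 0.4·0.4564) ≈ 0.4718
After a trace-element assay='no-match': P(plant 1) = 0.3·0.4718 / (0.3·0.4718 + 0.6·0.5282) ≈ 0.3087

0.309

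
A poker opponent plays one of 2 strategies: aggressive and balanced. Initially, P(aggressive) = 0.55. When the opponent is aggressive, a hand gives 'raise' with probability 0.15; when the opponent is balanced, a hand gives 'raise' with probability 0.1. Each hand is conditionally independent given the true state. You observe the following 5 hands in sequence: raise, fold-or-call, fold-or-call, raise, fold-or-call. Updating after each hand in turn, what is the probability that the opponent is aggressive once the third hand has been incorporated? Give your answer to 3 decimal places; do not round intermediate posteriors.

0.621

After 'raise': P(aggressive) = 0.15·0.5500 / (0.15·0.5500 + 0.1·0.4500) ≈ 0.6471
After 'fold-or-call': P(aggressive) = 0.85·0.6471 / (0.85·0.6471 + 0.9·0.3529) ≈ 0.6339
After 'fold-or-call': P(aggressive) = 0.85·0.6339 / (0.85·0.6339 + 0.9·0.3661) ≈ 0.6205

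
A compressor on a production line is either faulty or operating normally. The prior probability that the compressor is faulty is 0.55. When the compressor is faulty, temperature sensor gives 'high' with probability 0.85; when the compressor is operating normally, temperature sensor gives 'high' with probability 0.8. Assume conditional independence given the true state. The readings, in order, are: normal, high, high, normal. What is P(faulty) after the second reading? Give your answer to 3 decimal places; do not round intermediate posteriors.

Apply Bayes' rule sequentially, carrying P(faulty) forward.
After 'normal': P(faulty) = 0.15·0.5500 / (0.15·0.5500 + 0.2·0.4500) ≈ 0.4783
After 'high': P(faulty) = 0.85·0.4783 / (0.85·0.4783 + 0.8·0.5217) ≈ 0.4934

0.493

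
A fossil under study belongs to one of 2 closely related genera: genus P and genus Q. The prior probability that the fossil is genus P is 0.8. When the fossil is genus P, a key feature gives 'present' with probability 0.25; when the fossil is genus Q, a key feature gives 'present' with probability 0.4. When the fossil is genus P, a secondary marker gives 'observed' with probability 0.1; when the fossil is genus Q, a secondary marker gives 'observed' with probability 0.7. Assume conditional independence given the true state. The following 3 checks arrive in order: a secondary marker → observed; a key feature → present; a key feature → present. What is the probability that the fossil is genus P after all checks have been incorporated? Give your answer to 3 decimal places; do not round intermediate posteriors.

After a secondary marker='observed': P(genus P) = 0.1·0.8000 / (0.1·0.8000 + 0.7·0.2000) ≈ 0.3636
After a key feature='present': P(genus P) = 0.25·0.3636 / (0.25·0.3636 + 0.4·0.6364) ≈ 0.2632
After a key feature='present': P(genus P) = 0.25·0.2632 / (0.25·0.2632 + 0.4·0.7368) ≈ 0.1825

0.182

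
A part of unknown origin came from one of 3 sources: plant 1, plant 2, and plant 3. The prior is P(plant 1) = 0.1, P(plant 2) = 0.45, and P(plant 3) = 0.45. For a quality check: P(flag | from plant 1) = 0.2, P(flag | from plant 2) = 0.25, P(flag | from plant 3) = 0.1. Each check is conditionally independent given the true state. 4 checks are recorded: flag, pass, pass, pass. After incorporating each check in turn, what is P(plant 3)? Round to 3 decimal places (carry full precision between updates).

0.362

After 'flag': normaliser = 0.2·0.1000 + 0.25·0.4500 + 0.1·0.4500; P(plant 1) ≈ 0.1127, P(plant 2) ≈ 0.6338, P(plant 3) ≈ 0.2535
After 'pass': normaliser = 0.8·0.1127 + 0.75·0.6338 + 0.9·0.2535; P(plant 1) ≈ 0.1136, P(plant 2) ≈ 0.5989, P(plant 3) ≈ 0.2875
After 'pass': normaliser = 0.8·0.1136 + 0.75·0.5989 + 0.9·0.2875; P(plant 1) ≈ 0.1137, P(plant 2) ≈ 0.5623, P(plant 3) ≈ 0.3239
After 'pass': normaliser = 0.8·0.1137 + 0.75·0.5623 + 0.9·0.3239; P(plant 1) ≈ 0.1131, P(plant 2) ≈ 0.5244, P(plant 3) ≈ 0.3625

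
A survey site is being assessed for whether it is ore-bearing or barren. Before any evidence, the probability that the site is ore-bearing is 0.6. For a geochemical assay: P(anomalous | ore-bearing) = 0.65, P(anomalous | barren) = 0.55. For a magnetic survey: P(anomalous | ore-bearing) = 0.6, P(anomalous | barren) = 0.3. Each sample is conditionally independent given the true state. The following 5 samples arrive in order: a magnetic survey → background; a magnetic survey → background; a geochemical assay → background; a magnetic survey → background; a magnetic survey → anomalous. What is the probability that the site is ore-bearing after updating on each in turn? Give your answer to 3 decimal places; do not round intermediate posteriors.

0.303

Apply Bayes' rule sequentially, carrying P(ore) forward.
After a magnetic survey='background': P(ore) = 0.4·0.6000 / (0.4·0.6000 + 0.7·0.4000) ≈ 0.4615
After a magnetic survey='background': P(ore) = 0.4·0.4615 / (0.4·0.4615 + 0.7·0.5385) ≈ 0.3288
After a geochemical assay='background': P(ore) = 0.35·0.3288 / (0.35·0.3288 + 0.45·0.6712) ≈ 0.2759
After a magnetic survey='background': P(ore) = 0.4·0.2759 / (0.4·0.2759 + 0.7·0.7241) ≈ 0.1788
After a magnetic survey='anomalous': P(ore) = 0.6·0.1788 / (0.6·0.1788 + 0.3·0.8212) ≈ 0.3033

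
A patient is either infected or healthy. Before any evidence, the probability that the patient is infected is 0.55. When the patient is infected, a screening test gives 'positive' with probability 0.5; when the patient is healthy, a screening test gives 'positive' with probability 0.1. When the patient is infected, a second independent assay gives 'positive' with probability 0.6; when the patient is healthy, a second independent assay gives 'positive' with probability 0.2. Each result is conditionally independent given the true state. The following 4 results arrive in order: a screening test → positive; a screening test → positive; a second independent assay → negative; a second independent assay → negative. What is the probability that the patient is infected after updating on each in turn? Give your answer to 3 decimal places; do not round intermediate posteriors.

0.884

After a screening test='positive': P(infected) = 0.5·0.5500 / (0.5·0.5500 + 0.1·0.4500) ≈ 0.8594
After a screening test='positive': P(infected) = 0.5·0.8594 / (0.5·0.8594 + 0.1·0.1406) ≈ 0.9683
After a second independent assay='negative': P(infected) = 0.4·0.9683 / (0.4·0.9683 + 0.8·0.0317) ≈ 0.9386
After a second independent assay='negative': P(infected) = 0.4·0.9386 / (0.4·0.9386 + 0.8·0.0614) ≈ 0.8842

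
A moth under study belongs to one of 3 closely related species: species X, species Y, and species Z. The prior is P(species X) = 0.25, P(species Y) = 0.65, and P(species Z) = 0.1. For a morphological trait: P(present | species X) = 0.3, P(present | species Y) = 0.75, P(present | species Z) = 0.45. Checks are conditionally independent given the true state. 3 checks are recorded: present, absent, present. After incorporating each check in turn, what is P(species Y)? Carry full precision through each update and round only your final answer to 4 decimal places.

After 'present': normaliser = 0.3·0.2500 + 0.75·0.6500 + 0.45·0.1000; P(species X) ≈ 0.1235, P(species Y) ≈ 0.8025, P(species Z) ≈ 0.0741
After 'absent': normaliser = 0.7·0.1235 + 0.25·0.8025 + 0.55·0.0741; P(species X) ≈ 0.2637, P(species Y) ≈ 0.6121, P(species Z) ≈ 0.1243
After 'present': normaliser = 0.3·0.2637 + 0.75·0.6121 + 0.45·0.1243; P(species X) ≈ 0.1331, P(species Y) ≈ 0.7727, P(species Z) ≈ 0.0942

0.7727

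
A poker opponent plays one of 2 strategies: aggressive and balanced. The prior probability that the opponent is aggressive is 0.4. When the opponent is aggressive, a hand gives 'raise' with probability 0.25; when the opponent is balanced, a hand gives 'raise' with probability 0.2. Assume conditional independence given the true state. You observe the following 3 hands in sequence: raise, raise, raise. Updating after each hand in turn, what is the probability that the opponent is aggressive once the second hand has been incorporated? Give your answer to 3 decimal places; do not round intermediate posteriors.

Apply Bayes' rule sequentially, carrying P(aggressive) forward.
After 'raise': P(aggressive) = 0.25·0.4000 / (0.25·0.4000 + 0.2·0.6000) ≈ 0.4545
After 'raise': P(aggressive) = 0.25·0.4545 / (0.25·0.4545 + 0.2·0.5455) ≈ 0.5102

0.510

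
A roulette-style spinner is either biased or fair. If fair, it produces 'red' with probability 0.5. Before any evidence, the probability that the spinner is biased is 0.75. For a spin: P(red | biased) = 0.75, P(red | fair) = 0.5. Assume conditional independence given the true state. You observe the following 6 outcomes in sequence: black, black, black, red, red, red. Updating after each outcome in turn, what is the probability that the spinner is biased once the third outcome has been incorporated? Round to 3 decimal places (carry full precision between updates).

After 'black': P(biased) = 0.25·0.7500 / (0.25·0.7500 + 0.5·0.2500) ≈ 0.6000
After 'black': P(biased) = 0.25·0.6000 / (0.25·0.6000 + 0.5·0.4000) ≈ 0.4286
After 'black': P(biased) = 0.25·0.4286 / (0.25·0.4286 + 0.5·0.5714) ≈ 0.2727

0.273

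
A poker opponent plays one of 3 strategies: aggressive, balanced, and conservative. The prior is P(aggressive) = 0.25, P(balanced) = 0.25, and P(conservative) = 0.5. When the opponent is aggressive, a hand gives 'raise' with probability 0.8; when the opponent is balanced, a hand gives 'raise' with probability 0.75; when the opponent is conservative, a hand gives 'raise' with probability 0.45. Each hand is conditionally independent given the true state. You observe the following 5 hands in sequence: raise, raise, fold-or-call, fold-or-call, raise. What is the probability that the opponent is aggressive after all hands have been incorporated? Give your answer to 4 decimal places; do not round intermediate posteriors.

After 'raise': normaliser = 0.8·0.2500 + 0.75·0.2500 + 0.45·0.5000; P(aggressive) ≈ 0.3265, P(balanced) ≈ 0.3061, P(conservative) ≈ 0.3673
After 'raise': normaliser = 0.8·0.3265 + 0.75·0.3061 + 0.45·0.3673; P(aggressive) ≈ 0.3981, P(balanced) ≈ 0.3499, P(conservative) ≈ 0.2519
After 'fold-or-call': normaliser = 0.2·0.3981 + 0.25·0.3499 + 0.55·0.2519; P(aggressive) ≈ 0.2605, P(balanced) ≈ 0.2862, P(conservative) ≈ 0.4533
After 'fold-or-call': normaliser = 0.2·0.2605 + 0.25·0.2862 + 0.55·0.4533; P(aggressive) ≈ 0.1397, P(balanced) ≈ 0.1918, P(conservative) ≈ 0.6685
After 'raise': normaliser = 0.8·0.1397 + 0.75·0.1918 + 0.45·0.6685; P(aggressive) ≈ 0.2008, P(balanced) ≈ 0.2586, P(conservative) ≈ 0.5406

0.2008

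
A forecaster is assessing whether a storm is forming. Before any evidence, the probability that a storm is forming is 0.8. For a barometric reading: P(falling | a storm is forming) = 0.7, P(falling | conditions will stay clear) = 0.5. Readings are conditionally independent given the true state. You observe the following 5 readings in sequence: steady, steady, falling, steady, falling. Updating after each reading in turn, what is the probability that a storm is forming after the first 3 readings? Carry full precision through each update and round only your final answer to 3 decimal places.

After 'steady': P(storm) = 0.3·0.8000 / (0.3·0.8000 + 0.5·0.2000) ≈ 0.7059
After 'steady': P(storm) = 0.3·0.7059 / (0.3·0.7059 + 0.5·0.2941) ≈ 0.5902
After 'falling': P(storm) = 0.7·0.5902 / (0.7·0.5902 + 0.5·0.4098) ≈ 0.6684

0.668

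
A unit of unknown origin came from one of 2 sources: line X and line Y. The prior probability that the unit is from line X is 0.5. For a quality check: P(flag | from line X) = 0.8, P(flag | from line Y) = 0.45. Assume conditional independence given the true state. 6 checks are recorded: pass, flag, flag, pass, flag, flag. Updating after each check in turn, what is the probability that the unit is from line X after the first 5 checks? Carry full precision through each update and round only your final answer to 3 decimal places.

0.426

After 'pass': P(line X) = 0.2·0.5000 / (0.2·0.5000 + 0.55·0.5000) ≈ 0.2667
After 'flag': P(line X) = 0.8·0.2667 / (0.8·0.2667 + 0.45·0.7333) ≈ 0.3926
After 'flag': P(line X) = 0.8·0.3926 / (0.8·0.3926 + 0.45·0.6074) ≈ 0.5347
After 'pass': P(line X) = 0.2·0.5347 / (0.2·0.5347 + 0.55·0.4653) ≈ 0.2947
After 'flag': P(line X) = 0.8·0.2947 / (0.8·0.2947 + 0.45·0.7053) ≈ 0.4263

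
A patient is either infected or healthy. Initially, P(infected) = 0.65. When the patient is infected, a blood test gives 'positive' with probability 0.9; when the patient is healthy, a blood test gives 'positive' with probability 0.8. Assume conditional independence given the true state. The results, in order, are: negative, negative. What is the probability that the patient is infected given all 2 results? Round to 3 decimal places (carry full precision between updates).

0.317

After 'negative': P(infected) = 0.1·0.6500 / (0.1·0.6500 + 0.2·0.3500) ≈ 0.4815
After 'negative': P(infected) = 0.1·0.4815 / (0.1·0.4815 + 0.2·0.5185) ≈ 0.3171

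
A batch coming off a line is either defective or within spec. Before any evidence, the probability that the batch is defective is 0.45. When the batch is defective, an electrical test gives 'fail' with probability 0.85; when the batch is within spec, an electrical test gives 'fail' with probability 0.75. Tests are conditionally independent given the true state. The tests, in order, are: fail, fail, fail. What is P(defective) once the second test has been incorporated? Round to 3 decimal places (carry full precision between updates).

0.512

Each posterior becomes the prior for the next update.
After 'fail': P(defective) = 0.85·0.4500 / (0.85·0.4500 + 0.75·0.5500) ≈ 0.4811
After 'fail': P(defective) = 0.85·0.4811 / (0.85·0.4811 + 0.75·0.5189) ≈ 0.5124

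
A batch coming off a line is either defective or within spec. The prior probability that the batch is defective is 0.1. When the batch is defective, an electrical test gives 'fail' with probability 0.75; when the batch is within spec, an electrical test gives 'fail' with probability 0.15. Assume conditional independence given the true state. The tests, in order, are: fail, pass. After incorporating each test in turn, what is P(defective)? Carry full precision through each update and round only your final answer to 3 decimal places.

After 'fail': P(defective) = 0.75·0.1000 / (0.75·0.1000 + 0.15·0.9000) ≈ 0.3571
After 'pass': P(defective) = 0.25·0.3571 / (0.25·0.3571 + 0.85·0.6429) ≈ 0.1404

0.140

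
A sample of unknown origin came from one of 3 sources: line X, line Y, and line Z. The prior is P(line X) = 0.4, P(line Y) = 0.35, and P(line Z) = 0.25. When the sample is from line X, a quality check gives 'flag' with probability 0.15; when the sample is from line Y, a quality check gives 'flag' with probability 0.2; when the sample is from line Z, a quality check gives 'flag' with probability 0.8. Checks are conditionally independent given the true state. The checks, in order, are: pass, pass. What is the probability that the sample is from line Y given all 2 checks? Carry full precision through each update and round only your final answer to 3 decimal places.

After 'pass': normaliser = 0.85·0.4000 + 0.8·0.3500 + 0.2·0.2500; P(line X) ≈ 0.5075, P(line Y) ≈ 0.4179, P(line Z) ≈ 0.0746
After 'pass': normaliser = 0.85·0.5075 + 0.8·0.4179 + 0.2·0.0746; P(line X) ≈ 0.5526, P(line Y) ≈ 0.4283, P(line Z) ≈ 0.0191

0.428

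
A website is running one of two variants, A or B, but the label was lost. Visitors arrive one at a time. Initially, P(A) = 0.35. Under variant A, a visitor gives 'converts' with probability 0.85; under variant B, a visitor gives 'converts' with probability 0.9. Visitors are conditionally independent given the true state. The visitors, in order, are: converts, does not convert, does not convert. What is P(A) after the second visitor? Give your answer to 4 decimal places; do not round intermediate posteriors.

0.4327

Each posterior becomes the prior for the next update.
After 'converts': P(A) = 0.85·0.3500 / (0.85·0.3500 + 0.9·0.6500) ≈ 0.3371
After 'does not convert': P(A) = 0.15·0.3371 / (0.15·0.3371 + 0.1·0.6629) ≈ 0.4327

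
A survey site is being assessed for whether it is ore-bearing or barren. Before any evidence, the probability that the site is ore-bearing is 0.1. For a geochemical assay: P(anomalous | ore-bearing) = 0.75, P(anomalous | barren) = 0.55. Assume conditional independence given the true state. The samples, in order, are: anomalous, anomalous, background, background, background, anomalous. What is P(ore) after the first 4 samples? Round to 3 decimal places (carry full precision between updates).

After 'anomalous': P(ore) = 0.75·0.1000 / (0.75·0.1000 + 0.55·0.9000) ≈ 0.1316
After 'anomalous': P(ore) = 0.75·0.1316 / (0.75·0.1316 + 0.55·0.8684) ≈ 0.1712
After 'background': P(ore) = 0.25·0.1712 / (0.25·0.1712 + 0.45·0.8288) ≈ 0.1030
After 'background': P(ore) = 0.25·0.1030 / (0.25·0.1030 + 0.45·0.8970) ≈ 0.0599

0.060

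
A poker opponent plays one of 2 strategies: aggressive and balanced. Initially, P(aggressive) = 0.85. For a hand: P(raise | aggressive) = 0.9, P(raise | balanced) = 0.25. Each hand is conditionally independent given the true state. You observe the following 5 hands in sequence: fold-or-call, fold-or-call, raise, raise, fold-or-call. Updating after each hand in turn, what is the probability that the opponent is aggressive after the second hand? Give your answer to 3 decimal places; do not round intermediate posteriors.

After 'fold-or-call': P(aggressive) = 0.1·0.8500 / (0.1·0.8500 + 0.75·0.1500) ≈ 0.4304
After 'fold-or-call': P(aggressive) = 0.1·0.4304 / (0.1·0.4304 + 0.75·0.5696) ≈ 0.0915

0.092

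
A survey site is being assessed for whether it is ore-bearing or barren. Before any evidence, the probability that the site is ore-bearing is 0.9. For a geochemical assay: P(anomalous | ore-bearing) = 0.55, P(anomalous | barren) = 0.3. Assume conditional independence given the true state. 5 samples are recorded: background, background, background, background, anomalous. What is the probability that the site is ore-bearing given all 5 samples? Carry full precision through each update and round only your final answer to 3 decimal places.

After 'background': P(ore) = 0.45·0.9000 / (0.45·0.9000 + 0.7·0.1000) ≈ 0.8526
After 'background': P(ore) = 0.45·0.8526 / (0.45·0.8526 + 0.7·0.1474) ≈ 0.7881
After 'background': P(ore) = 0.45·0.7881 / (0.45·0.7881 + 0.7·0.2119) ≈ 0.7051
After 'background': P(ore) = 0.45·0.7051 / (0.45·0.7051 + 0.7·0.2949) ≈ 0.6058
After 'anomalous': P(ore) = 0.55·0.6058 / (0.55·0.6058 + 0.3·0.3942) ≈ 0.7381

0.738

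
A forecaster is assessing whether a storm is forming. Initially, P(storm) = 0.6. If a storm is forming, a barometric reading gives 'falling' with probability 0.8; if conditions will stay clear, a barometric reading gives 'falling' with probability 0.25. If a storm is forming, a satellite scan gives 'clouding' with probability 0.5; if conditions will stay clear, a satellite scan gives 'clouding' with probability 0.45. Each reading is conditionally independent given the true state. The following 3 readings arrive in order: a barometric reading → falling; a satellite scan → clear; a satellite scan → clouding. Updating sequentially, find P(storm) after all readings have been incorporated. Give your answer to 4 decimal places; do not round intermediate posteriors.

After a barometric reading='falling': P(storm) = 0.8·0.6000 / (0.8·0.6000 + 0.25·0.4000) ≈ 0.8276
After a satellite scan='clear': P(storm) = 0.5·0.8276 / (0.5·0.8276 + 0.55·0.1724) ≈ 0.8136
After a satellite scan='clouding': P(storm) = 0.5·0.8136 / (0.5·0.8136 + 0.45·0.1864) ≈ 0.8290

0.8290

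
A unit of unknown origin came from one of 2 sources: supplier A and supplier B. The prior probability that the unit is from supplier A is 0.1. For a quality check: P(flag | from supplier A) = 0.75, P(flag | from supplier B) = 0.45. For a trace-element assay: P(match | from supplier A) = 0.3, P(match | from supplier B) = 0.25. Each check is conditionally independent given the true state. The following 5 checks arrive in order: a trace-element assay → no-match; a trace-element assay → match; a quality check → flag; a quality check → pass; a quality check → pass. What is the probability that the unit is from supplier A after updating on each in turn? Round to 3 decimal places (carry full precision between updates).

0.041

Apply Bayes' rule sequentially, carrying P(supplier A) forward.
After a trace-element assay='no-match': P(supplier A) = 0.7·0.1000 / (0.7·0.1000 + 0.75·0.9000) ≈ 0.0940
After a trace-element assay='match': P(supplier A) = 0.3·0.0940 / (0.3·0.0940 + 0.25·0.9060) ≈ 0.1107
After a quality check='flag': P(supplier A) = 0.75·0.1107 / (0.75·0.1107 + 0.45·0.8893) ≈ 0.1718
After a quality check='pass': P(supplier A) = 0.25·0.1718 / (0.25·0.1718 + 0.55·0.8282) ≈ 0.0862
After a quality check='pass': P(supplier A) = 0.25·0.0862 / (0.25·0.0862 + 0.55·0.9138) ≈ 0.0411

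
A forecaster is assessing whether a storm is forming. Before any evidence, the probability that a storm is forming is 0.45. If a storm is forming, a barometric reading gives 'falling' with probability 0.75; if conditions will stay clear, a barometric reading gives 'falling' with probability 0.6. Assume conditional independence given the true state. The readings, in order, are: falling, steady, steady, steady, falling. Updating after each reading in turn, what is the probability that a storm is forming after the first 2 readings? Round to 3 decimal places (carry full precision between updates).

0.390

After 'falling': P(storm) = 0.75·0.4500 / (0.75·0.4500 + 0.6·0.5500) ≈ 0.5056
After 'steady': P(storm) = 0.25·0.5056 / (0.25·0.5056 + 0.4·0.4944) ≈ 0.3899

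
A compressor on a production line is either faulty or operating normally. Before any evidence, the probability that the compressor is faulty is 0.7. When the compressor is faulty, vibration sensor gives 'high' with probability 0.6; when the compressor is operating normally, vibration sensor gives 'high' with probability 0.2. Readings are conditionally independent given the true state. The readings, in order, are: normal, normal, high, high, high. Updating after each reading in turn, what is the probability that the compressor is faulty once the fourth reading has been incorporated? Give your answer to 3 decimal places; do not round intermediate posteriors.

After 'normal': P(faulty) = 0.4·0.7000 / (0.4·0.7000 + 0.8·0.3000) ≈ 0.5385
After 'normal': P(faulty) = 0.4·0.5385 / (0.4·0.5385 + 0.8·0.4615) ≈ 0.3684
After 'high': P(faulty) = 0.6·0.3684 / (0.6·0.3684 + 0.2·0.6316) ≈ 0.6364
After 'high': P(faulty) = 0.6·0.6364 / (0.6·0.6364 + 0.2·0.3636) ≈ 0.8400

0.840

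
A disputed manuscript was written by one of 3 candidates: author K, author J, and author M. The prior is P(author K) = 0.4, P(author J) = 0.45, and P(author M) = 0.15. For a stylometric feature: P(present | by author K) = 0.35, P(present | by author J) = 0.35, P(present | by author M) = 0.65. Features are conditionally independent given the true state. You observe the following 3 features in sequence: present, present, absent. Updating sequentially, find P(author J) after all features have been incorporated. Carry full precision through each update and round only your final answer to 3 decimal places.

0.399

After 'present': normaliser = 0.35·0.4000 + 0.35·0.4500 + 0.65·0.1500; P(author K) ≈ 0.3544, P(author J) ≈ 0.3987, P(author M) ≈ 0.2468
After 'present': normaliser = 0.35·0.3544 + 0.35·0.3987 + 0.65·0.2468; P(author K) ≈ 0.2925, P(author J) ≈ 0.3291, P(author M) ≈ 0.3784
After 'absent': normaliser = 0.65·0.2925 + 0.65·0.3291 + 0.35·0.3784; P(author K) ≈ 0.3544, P(author J) ≈ 0.3987, P(author M) ≈ 0.2468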